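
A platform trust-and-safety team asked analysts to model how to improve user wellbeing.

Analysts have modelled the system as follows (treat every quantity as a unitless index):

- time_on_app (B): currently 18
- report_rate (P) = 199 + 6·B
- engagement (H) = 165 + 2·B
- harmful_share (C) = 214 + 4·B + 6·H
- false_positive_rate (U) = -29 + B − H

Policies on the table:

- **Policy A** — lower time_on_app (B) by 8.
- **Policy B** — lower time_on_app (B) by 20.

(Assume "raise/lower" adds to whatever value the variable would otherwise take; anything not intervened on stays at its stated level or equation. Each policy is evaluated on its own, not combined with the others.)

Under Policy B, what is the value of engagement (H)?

Policy B (B − 20):
  B = 18 − 20 = -2
  H = 165 + 2·(-2) = 161

161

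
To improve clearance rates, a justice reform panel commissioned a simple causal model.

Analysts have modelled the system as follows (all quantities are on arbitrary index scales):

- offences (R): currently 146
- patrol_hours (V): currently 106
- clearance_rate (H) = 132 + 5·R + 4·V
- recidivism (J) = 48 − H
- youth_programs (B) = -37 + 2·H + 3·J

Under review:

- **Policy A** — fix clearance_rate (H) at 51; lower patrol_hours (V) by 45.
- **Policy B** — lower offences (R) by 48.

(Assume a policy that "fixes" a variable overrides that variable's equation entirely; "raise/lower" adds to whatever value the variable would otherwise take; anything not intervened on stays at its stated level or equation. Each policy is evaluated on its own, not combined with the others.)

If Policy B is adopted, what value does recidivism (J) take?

Policy B (R − 48):
  R = 146 − 48 = 98
  V = 106
  H = 132 + 5·98 + 4·106 = 1046
  J = 48 − 1046 = -998

-998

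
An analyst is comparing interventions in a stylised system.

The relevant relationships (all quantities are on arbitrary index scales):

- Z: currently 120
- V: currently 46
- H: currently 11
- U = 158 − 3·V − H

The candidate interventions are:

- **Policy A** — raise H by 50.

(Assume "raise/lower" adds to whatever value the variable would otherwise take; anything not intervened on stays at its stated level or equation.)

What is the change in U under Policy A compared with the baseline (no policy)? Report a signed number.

Baseline:
  V = 46
  H = 11
  U = 158 − 3·46 − 11 = 9
Policy A (H + 50):
  V = 46
  H = 11 + 50 = 61
  U = 158 − 3·46 − 61 = -41
Change in U: -41 − 9 = -50

-50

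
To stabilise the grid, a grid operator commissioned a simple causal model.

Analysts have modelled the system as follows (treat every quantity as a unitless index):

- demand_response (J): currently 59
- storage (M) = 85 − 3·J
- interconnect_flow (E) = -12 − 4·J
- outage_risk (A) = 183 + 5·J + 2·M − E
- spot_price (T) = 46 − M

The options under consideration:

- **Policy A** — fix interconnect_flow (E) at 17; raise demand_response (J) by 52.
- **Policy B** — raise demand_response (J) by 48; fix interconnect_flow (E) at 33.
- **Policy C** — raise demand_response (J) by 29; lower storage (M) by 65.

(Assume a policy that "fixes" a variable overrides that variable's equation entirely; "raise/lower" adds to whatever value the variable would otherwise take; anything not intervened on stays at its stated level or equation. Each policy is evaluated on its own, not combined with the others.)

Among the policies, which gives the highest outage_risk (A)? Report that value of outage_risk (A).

Policy A (E := 17, J + 52):
  J = 59 + 52 = 111
  M = 85 − 3·111 = -248
  E = 17
  A = 183 + 5·111 + 2·(-248) − 17 = 225
Policy B (J + 48, E := 33):
  J = 59 + 48 = 107
  M = 85 − 3·107 = -236
  E = 33
  A = 183 + 5·107 + 2·(-236) − 33 = 213
Policy C (J + 29, M − 65):
  J = 59 + 29 = 88
  M = 85 − 3·88 (−65 from intervention) = -244
  E = -12 − 4·88 = -364
  A = 183 + 5·88 + 2·(-244) − (-364) = 499
Comparing — Policy A: A=225, Policy B: A=213, Policy C: A=499. Highest is 499 (Policy C).

499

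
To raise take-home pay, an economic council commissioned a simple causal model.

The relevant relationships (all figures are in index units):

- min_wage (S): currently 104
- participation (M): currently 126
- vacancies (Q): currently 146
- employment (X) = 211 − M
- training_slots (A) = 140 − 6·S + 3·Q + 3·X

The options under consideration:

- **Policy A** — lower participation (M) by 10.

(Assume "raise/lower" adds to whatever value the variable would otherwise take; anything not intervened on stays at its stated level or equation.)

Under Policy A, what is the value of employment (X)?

Policy A (M − 10):
  M = 126 − 10 = 116
  X = 211 − 116 = 95

95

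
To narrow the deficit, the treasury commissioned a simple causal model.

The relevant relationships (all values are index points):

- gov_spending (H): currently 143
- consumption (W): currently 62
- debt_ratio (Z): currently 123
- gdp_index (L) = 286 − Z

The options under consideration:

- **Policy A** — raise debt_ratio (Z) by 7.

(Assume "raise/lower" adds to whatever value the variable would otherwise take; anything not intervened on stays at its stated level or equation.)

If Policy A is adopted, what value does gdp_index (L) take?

Policy A (Z + 7):
  Z = 123 + 7 = 130
  L = 286 − 130 = 156

156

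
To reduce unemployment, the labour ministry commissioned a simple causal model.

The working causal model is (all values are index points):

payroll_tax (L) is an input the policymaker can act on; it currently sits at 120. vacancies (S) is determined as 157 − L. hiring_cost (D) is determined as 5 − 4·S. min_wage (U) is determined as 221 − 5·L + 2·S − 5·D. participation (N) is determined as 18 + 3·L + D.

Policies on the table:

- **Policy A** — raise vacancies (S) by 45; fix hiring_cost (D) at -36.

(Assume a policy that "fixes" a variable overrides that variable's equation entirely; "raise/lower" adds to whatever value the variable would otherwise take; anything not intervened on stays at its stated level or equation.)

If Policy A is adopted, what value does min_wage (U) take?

-35

Policy A (S + 45, D := -36):
  L = 120
  S = 157 − 120 (+45 from intervention) = 82
  D = -36
  U = 221 − 5·120 + 2·82 − 5·(-36) = -35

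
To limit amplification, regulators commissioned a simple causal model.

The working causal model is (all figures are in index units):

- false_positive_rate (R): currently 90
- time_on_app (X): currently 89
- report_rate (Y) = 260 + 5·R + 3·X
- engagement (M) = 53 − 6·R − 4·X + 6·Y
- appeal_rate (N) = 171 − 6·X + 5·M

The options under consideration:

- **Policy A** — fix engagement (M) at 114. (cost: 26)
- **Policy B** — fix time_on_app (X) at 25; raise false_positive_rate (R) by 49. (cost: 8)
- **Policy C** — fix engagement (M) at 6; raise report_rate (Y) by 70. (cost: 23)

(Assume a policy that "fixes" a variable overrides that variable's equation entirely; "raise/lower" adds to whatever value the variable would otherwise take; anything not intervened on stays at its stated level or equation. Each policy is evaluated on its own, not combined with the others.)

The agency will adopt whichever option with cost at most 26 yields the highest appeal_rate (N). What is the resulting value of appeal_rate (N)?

26516

Policy A (M := 114):
  R = 90
  X = 89
  Y = 260 + 5·90 + 3·89 = 977
  M = 114
  N = 171 − 6·89 + 5·114 = 207
Policy B (X := 25, R + 49):
  R = 90 + 49 = 139
  X = 25
  Y = 260 + 5·139 + 3·25 = 1030
  M = 53 − 6·139 − 4·25 + 6·1030 = 5299
  N = 171 − 6·25 + 5·5299 = 26516
Policy C (M := 6, Y + 70):
  R = 90
  X = 89
  Y = 260 + 5·90 + 3·89 (+70 from intervention) = 1047
  M = 6
  N = 171 − 6·89 + 5·6 = -333
Comparing — Policy A: N=207, Policy B: N=26516, Policy C: N=-333. Highest is 26516 (Policy B).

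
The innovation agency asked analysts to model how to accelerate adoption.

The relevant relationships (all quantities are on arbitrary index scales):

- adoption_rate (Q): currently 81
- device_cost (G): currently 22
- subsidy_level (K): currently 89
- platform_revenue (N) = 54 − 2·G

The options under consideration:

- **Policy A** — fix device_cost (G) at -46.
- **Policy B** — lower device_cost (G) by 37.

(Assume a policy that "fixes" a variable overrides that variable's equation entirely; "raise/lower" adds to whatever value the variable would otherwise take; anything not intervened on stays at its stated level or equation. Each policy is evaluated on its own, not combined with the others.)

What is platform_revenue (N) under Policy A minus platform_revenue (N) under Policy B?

62

Policy A (G := -46):
  G = -46
  N = 54 − 2·(-46) = 146
Policy B (G − 37):
  G = 22 − 37 = -15
  N = 54 − 2·(-15) = 84
N: 146 − 84 = 62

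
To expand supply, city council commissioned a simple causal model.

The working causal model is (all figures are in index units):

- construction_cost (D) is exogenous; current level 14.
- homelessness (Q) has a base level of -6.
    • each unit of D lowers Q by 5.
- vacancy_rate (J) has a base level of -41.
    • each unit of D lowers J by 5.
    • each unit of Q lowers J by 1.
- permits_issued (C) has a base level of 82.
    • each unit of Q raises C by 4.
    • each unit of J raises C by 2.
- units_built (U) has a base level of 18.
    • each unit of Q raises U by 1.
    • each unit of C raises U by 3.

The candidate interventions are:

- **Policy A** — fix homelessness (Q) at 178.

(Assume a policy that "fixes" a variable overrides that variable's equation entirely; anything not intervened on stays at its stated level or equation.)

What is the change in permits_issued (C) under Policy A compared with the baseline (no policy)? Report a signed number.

Baseline:
  D = 14
  Q = -6 − 5·14 = -76
  J = -41 − 5·14 − (-76) = -35
  C = 82 + 4·(-76) + 2·(-35) = -292
Policy A (Q := 178):
  D = 14
  Q = 178
  J = -41 − 5·14 − 178 = -289
  C = 82 + 4·178 + 2·(-289) = 216
Change in C: 216 − (-292) = 508

508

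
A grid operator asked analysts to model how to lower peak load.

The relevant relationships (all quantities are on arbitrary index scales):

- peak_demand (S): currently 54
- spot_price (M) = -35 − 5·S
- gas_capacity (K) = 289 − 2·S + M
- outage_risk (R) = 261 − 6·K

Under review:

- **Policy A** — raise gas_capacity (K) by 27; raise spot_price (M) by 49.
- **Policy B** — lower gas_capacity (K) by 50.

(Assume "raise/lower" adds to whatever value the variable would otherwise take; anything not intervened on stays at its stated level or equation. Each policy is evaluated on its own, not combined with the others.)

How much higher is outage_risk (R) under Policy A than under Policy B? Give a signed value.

-756

Policy A (K + 27, M + 49):
  S = 54
  M = -35 − 5·54 (+49 from intervention) = -256
  K = 289 − 2·54 + (-256) (+27 from intervention) = -48
  R = 261 − 6·(-48) = 549
Policy B (K − 50):
  S = 54
  M = -35 − 5·54 = -305
  K = 289 − 2·54 + (-305) (−50 from intervention) = -174
  R = 261 − 6·(-174) = 1305
R: 549 − 1305 = -756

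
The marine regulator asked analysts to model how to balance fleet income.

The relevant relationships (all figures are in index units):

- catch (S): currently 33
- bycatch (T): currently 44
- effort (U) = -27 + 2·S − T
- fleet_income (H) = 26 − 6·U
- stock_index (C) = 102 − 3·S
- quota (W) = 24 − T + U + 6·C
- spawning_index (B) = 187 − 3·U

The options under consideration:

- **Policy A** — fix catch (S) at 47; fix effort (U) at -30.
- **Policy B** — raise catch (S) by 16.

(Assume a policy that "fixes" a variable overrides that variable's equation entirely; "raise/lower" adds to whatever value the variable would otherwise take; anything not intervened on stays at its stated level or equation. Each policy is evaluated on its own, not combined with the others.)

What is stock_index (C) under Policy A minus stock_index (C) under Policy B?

6

Policy A (S := 47, U := -30):
  S = 47
  C = 102 − 3·47 = -39
Policy B (S + 16):
  S = 33 + 16 = 49
  C = 102 − 3·49 = -45
C: -39 − (-45) = 6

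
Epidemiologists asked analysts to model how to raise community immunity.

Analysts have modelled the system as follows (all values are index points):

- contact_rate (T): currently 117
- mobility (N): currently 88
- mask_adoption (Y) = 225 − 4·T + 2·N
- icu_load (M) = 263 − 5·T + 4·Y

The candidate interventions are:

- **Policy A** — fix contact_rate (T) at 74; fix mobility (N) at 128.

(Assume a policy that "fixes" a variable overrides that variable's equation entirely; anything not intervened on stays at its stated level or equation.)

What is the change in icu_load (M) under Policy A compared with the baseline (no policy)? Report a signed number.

Baseline:
  T = 117
  N = 88
  Y = 225 − 4·117 + 2·88 = -67
  M = 263 − 5·117 + 4·(-67) = -590
Policy A (T := 74, N := 128):
  T = 74
  N = 128
  Y = 225 − 4·74 + 2·128 = 185
  M = 263 − 5·74 + 4·185 = 633
Change in M: 633 − (-590) = 1223

1223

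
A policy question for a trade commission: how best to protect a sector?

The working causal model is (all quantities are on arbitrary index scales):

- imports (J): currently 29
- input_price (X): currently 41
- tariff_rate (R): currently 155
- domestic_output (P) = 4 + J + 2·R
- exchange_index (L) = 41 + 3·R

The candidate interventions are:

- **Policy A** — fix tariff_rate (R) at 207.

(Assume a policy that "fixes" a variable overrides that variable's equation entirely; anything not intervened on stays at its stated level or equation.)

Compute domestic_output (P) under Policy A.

Policy A (R := 207):
  J = 29
  R = 207
  P = 4 + 29 + 2·207 = 447

447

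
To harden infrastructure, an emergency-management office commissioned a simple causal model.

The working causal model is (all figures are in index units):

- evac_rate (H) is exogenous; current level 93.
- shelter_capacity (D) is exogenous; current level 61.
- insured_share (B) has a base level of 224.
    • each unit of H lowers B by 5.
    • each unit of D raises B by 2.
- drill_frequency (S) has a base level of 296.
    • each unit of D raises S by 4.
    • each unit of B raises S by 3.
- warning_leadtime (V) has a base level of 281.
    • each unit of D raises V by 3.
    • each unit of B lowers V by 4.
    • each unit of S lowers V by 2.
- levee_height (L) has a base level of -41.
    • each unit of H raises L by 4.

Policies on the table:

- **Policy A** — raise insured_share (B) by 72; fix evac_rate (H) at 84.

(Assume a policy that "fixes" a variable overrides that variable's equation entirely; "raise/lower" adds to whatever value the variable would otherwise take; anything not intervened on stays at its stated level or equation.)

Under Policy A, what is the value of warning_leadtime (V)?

Policy A (B + 72, H := 84):
  H = 84
  D = 61
  B = 224 − 5·84 + 2·61 (+72 from intervention) = -2
  S = 296 + 4·61 + 3·(-2) = 534
  V = 281 + 3·61 − 4·(-2) − 2·534 = -596

-596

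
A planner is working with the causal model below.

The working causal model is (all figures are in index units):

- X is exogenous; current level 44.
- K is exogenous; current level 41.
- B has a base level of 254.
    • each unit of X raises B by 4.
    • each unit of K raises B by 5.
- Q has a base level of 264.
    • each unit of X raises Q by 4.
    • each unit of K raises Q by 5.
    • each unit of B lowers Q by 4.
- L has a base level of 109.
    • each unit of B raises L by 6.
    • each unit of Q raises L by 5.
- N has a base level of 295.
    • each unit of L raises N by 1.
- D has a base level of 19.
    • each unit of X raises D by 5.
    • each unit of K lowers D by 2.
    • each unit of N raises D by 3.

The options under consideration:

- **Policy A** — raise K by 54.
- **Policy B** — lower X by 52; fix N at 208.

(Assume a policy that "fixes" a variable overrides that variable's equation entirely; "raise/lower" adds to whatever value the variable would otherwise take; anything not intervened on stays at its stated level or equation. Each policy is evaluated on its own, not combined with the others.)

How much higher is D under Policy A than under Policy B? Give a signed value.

-23545

Policy A (K + 54):
  X = 44
  K = 41 + 54 = 95
  B = 254 + 4·44 + 5·95 = 905
  Q = 264 + 4·44 + 5·95 − 4·905 = -2705
  L = 109 + 6·905 + 5·(-2705) = -7986
  N = 295 + (-7986) = -7691
  D = 19 + 5·44 − 2·95 + 3·(-7691) = -23024
Policy B (X − 52, N := 208):
  X = 44 − 52 = -8
  K = 41
  B = 254 + 4·(-8) + 5·41 = 427
  Q = 264 + 4·(-8) + 5·41 − 4·427 = -1271
  L = 109 + 6·427 + 5·(-1271) = -3684
  N = 208
  D = 19 + 5·(-8) − 2·41 + 3·208 = 521
D: -23024 − 521 = -23545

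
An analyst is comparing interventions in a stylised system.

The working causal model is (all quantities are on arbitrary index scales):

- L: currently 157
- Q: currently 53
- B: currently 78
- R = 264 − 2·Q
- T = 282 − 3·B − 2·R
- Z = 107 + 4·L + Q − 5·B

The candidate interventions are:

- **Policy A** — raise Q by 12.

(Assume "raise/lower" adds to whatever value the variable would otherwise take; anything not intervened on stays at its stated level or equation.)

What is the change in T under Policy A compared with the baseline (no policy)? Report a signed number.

48

Baseline:
  Q = 53
  B = 78
  R = 264 − 2·53 = 158
  T = 282 − 3·78 − 2·158 = -268
Policy A (Q + 12):
  Q = 53 + 12 = 65
  B = 78
  R = 264 − 2·65 = 134
  T = 282 − 3·78 − 2·134 = -220
Change in T: -220 − (-268) = 48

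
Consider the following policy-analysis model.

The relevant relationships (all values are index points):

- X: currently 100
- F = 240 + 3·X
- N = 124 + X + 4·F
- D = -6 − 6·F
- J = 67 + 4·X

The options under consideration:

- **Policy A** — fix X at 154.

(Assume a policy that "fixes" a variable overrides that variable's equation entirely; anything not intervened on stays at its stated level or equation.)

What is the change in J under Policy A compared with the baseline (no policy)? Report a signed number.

216

Baseline:
  X = 100
  J = 67 + 4·100 = 467
Policy A (X := 154):
  X = 154
  J = 67 + 4·154 = 683
Change in J: 683 − 467 = 216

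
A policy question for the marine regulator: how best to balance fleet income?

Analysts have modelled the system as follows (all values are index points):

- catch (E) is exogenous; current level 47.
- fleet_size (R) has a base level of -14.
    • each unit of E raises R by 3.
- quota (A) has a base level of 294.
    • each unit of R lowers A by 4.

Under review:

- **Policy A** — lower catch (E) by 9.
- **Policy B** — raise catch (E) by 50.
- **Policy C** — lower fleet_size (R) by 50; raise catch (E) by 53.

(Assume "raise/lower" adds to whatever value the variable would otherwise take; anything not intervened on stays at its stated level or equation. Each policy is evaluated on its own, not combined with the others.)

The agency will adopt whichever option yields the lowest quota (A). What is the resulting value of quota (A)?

Policy A (E − 9):
  E = 47 − 9 = 38
  R = -14 + 3·38 = 100
  A = 294 − 4·100 = -106
Policy B (E + 50):
  E = 47 + 50 = 97
  R = -14 + 3·97 = 277
  A = 294 − 4·277 = -814
Policy C (R − 50, E + 53):
  E = 47 + 53 = 100
  R = -14 + 3·100 (−50 from intervention) = 236
  A = 294 − 4·236 = -650
Comparing — Policy A: A=-106, Policy B: A=-814, Policy C: A=-650. Lowest is -814 (Policy B).

-814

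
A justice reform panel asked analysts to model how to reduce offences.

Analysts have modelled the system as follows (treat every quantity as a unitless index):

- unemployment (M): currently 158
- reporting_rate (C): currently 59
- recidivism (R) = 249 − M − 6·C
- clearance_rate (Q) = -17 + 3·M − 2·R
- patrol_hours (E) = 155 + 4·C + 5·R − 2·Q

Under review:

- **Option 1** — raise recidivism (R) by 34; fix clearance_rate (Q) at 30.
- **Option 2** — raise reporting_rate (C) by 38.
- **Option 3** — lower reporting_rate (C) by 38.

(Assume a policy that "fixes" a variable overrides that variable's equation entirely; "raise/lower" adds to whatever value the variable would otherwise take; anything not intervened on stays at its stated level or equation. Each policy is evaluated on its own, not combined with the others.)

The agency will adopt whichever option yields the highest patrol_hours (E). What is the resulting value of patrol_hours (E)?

Option 1 (R + 34, Q := 30):
  M = 158
  C = 59
  R = 249 − 158 − 6·59 (+34 from intervention) = -229
  Q = 30
  E = 155 + 4·59 + 5·(-229) − 2·30 = -814
Option 2 (C + 38):
  M = 158
  C = 59 + 38 = 97
  R = 249 − 158 − 6·97 = -491
  Q = -17 + 3·158 − 2·(-491) = 1439
  E = 155 + 4·97 + 5·(-491) − 2·1439 = -4790
Option 3 (C − 38):
  M = 158
  C = 59 − 38 = 21
  R = 249 − 158 − 6·21 = -35
  Q = -17 + 3·158 − 2·(-35) = 527
  E = 155 + 4·21 + 5·(-35) − 2·527 = -990
Comparing — Option 1: E=-814, Option 2: E=-4790, Option 3: E=-990. Highest is -814 (Option 1).

-814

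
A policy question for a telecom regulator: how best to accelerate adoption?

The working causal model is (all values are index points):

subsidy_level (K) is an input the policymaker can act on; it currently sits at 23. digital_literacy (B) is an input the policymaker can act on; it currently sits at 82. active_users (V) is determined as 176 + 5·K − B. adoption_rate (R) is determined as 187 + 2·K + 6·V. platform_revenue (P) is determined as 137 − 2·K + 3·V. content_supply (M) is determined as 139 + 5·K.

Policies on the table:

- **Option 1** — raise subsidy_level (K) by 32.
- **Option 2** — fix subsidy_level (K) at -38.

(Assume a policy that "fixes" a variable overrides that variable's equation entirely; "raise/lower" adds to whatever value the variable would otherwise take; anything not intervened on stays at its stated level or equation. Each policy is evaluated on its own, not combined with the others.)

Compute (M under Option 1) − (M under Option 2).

Option 1 (K + 32):
  K = 23 + 32 = 55
  M = 139 + 5·55 = 414
Option 2 (K := -38):
  K = -38
  M = 139 + 5·(-38) = -51
M: 414 − (-51) = 465

465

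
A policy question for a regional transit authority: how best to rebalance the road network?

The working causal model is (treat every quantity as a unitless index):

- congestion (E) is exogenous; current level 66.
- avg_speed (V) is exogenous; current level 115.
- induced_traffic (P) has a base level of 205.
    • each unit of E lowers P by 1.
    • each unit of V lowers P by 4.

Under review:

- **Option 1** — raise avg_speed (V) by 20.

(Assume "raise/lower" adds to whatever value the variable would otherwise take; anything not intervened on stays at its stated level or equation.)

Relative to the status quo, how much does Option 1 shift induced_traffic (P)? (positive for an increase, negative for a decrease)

Baseline:
  E = 66
  V = 115
  P = 205 − 66 − 4·115 = -321
Option 1 (V + 20):
  E = 66
  V = 115 + 20 = 135
  P = 205 − 66 − 4·135 = -401
Change in P: -401 − (-321) = -80

-80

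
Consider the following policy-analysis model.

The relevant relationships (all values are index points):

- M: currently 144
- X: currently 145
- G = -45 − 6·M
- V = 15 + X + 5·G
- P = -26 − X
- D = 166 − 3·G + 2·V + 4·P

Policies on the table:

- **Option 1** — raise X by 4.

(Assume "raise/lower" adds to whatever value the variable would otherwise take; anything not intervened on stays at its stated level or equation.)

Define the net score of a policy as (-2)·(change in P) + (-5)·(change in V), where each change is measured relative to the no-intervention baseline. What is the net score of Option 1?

Baseline:
  M = 144
  X = 145
  G = -45 − 6·144 = -909
  V = 15 + 145 + 5·(-909) = -4385
  P = -26 − 145 = -171
Option 1 (X + 4):
  M = 144
  X = 145 + 4 = 149
  G = -45 − 6·144 = -909
  V = 15 + 149 + 5·(-909) = -4381
  P = -26 − 149 = -175
ΔP = -175 − (-171) = -4; ΔV = -4381 − (-4385) = 4
Score = (-2)·(-4) + (-5)·4 = -12

-12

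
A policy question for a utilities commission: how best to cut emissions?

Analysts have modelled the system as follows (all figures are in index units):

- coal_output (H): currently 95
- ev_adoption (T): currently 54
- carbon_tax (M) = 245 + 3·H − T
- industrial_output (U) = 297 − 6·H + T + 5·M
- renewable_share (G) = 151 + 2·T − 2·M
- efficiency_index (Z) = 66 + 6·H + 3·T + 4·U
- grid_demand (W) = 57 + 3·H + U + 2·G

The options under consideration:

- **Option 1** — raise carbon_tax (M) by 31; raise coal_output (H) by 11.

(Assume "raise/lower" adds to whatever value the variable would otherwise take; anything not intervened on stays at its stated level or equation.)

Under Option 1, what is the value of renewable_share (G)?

Option 1 (M + 31, H + 11):
  H = 95 + 11 = 106
  T = 54
  M = 245 + 3·106 − 54 (+31 from intervention) = 540
  G = 151 + 2·54 − 2·540 = -821

-821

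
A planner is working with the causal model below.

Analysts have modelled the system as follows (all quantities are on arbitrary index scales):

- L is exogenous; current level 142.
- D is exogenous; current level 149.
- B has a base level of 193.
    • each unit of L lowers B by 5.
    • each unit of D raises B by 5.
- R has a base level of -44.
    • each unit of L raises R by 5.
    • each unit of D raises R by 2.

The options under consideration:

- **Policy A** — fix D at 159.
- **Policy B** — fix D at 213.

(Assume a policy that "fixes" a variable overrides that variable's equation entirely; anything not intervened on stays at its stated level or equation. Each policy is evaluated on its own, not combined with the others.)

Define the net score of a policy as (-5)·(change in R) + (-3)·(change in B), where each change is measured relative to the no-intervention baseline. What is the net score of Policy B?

-1600

Baseline:
  L = 142
  D = 149
  B = 193 − 5·142 + 5·149 = 228
  R = -44 + 5·142 + 2·149 = 964
Policy B (D := 213):
  L = 142
  D = 213
  B = 193 − 5·142 + 5·213 = 548
  R = -44 + 5·142 + 2·213 = 1092
ΔR = 1092 − 964 = 128; ΔB = 548 − 228 = 320
Score = (-5)·128 + (-3)·320 = -1600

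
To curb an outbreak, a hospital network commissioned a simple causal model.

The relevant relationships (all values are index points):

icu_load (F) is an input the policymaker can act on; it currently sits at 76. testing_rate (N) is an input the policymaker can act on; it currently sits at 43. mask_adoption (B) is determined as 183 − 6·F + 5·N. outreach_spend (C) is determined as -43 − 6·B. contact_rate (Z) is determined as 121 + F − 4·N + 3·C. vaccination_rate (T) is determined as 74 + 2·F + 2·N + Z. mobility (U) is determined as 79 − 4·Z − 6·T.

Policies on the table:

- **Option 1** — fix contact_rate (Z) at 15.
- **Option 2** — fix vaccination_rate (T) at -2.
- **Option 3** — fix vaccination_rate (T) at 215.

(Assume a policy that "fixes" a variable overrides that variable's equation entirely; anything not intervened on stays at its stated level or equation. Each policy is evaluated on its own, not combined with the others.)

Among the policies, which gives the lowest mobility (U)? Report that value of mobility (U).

Option 1 (Z := 15):
  F = 76
  N = 43
  B = 183 − 6·76 + 5·43 = -58
  C = -43 − 6·(-58) = 305
  Z = 15
  T = 74 + 2·76 + 2·43 + 15 = 327
  U = 79 − 4·15 − 6·327 = -1943
Option 2 (T := -2):
  F = 76
  N = 43
  B = 183 − 6·76 + 5·43 = -58
  C = -43 − 6·(-58) = 305
  Z = 121 + 76 − 4·43 + 3·305 = 940
  T = -2
  U = 79 − 4·940 − 6·(-2) = -3669
Option 3 (T := 215):
  F = 76
  N = 43
  B = 183 − 6·76 + 5·43 = -58
  C = -43 − 6·(-58) = 305
  Z = 121 + 76 − 4·43 + 3·305 = 940
  T = 215
  U = 79 − 4·940 − 6·215 = -4971
Comparing — Option 1: U=-1943, Option 2: U=-3669, Option 3: U=-4971. Lowest is -4971 (Option 3).

-4971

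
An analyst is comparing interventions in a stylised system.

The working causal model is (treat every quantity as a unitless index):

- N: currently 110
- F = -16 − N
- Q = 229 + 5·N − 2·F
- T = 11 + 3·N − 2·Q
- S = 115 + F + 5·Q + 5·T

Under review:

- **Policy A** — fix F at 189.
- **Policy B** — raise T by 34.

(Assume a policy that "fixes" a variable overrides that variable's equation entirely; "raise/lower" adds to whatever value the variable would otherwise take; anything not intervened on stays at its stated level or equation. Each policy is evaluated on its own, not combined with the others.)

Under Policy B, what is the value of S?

Policy B (T + 34):
  N = 110
  F = -16 − 110 = -126
  Q = 229 + 5·110 − 2·(-126) = 1031
  T = 11 + 3·110 − 2·1031 (+34 from intervention) = -1687
  S = 115 + (-126) + 5·1031 + 5·(-1687) = -3291

-3291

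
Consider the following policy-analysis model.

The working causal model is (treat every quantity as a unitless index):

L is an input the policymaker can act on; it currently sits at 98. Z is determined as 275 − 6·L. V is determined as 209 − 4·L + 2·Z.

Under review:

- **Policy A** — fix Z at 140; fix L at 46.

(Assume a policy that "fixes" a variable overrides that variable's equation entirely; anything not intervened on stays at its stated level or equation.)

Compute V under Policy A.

Policy A (Z := 140, L := 46):
  L = 46
  Z = 140
  V = 209 − 4·46 + 2·140 = 305

305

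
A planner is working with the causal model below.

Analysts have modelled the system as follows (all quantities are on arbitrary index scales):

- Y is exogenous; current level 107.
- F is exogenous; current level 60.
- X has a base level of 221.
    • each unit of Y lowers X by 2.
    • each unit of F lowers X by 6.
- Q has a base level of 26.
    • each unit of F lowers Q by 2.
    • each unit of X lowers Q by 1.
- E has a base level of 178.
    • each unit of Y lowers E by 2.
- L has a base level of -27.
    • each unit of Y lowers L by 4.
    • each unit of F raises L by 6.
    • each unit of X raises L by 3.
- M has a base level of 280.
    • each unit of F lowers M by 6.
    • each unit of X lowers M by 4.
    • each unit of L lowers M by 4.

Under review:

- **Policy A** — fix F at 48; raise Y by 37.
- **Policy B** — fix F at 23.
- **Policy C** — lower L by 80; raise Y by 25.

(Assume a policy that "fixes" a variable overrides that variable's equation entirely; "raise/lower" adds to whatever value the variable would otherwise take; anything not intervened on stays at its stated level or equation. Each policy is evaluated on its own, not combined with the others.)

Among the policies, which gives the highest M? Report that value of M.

Policy A (F := 48, Y + 37):
  Y = 107 + 37 = 144
  F = 48
  X = 221 − 2·144 − 6·48 = -355
  L = -27 − 4·144 + 6·48 + 3·(-355) = -1380
  M = 280 − 6·48 − 4·(-355) − 4·(-1380) = 6932
Policy B (F := 23):
  Y = 107
  F = 23
  X = 221 − 2·107 − 6·23 = -131
  L = -27 − 4·107 + 6·23 + 3·(-131) = -710
  M = 280 − 6·23 − 4·(-131) − 4·(-710) = 3506
Policy C (L − 80, Y + 25):
  Y = 107 + 25 = 132
  F = 60
  X = 221 − 2·132 − 6·60 = -403
  L = -27 − 4·132 + 6·60 + 3·(-403) (−80 from intervention) = -1484
  M = 280 − 6·60 − 4·(-403) − 4·(-1484) = 7468
Comparing — Policy A: M=6932, Policy B: M=3506, Policy C: M=7468. Highest is 7468 (Policy C).

7468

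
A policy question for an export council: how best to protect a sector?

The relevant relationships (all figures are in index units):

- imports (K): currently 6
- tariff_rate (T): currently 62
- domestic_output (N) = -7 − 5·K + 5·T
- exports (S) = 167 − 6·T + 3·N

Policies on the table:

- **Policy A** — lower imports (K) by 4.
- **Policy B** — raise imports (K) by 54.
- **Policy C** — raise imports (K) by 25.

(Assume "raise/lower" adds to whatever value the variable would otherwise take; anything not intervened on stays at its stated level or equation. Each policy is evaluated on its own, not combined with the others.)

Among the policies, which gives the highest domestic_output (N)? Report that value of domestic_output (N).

Policy A (K − 4):
  K = 6 − 4 = 2
  T = 62
  N = -7 − 5·2 + 5·62 = 293
Policy B (K + 54):
  K = 6 + 54 = 60
  T = 62
  N = -7 − 5·60 + 5·62 = 3
Policy C (K + 25):
  K = 6 + 25 = 31
  T = 62
  N = -7 − 5·31 + 5·62 = 148
Comparing — Policy A: N=293, Policy B: N=3, Policy C: N=148. Highest is 293 (Policy A).

293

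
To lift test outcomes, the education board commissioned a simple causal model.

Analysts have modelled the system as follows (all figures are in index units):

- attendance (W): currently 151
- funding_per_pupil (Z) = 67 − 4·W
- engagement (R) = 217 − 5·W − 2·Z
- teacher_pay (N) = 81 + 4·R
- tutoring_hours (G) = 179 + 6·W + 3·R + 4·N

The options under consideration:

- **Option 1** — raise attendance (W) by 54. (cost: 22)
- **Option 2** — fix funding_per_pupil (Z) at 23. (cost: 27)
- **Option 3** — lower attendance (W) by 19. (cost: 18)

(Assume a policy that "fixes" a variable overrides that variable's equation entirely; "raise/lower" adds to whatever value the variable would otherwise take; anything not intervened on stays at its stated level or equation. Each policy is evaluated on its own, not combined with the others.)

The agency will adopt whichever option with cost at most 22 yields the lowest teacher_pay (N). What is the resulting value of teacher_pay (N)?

Option 1 (W + 54):
  W = 151 + 54 = 205
  Z = 67 − 4·205 = -753
  R = 217 − 5·205 − 2·(-753) = 698
  N = 81 + 4·698 = 2873
Option 3 (W − 19):
  W = 151 − 19 = 132
  Z = 67 − 4·132 = -461
  R = 217 − 5·132 − 2·(-461) = 479
  N = 81 + 4·479 = 1997
Comparing — Option 1: N=2873, Option 3: N=1997. Lowest is 1997 (Option 3).

1997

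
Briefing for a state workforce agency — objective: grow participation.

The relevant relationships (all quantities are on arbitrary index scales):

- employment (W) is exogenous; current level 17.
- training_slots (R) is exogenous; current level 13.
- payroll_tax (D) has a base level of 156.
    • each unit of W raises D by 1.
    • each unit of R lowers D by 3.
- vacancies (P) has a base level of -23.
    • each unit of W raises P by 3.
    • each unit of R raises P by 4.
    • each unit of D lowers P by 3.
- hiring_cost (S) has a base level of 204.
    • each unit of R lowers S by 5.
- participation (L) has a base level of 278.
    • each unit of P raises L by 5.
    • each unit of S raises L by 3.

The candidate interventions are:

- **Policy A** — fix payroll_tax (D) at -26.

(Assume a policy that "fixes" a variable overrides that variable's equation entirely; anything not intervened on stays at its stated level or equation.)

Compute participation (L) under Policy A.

Policy A (D := -26):
  W = 17
  R = 13
  D = -26
  P = -23 + 3·17 + 4·13 − 3·(-26) = 158
  S = 204 − 5·13 = 139
  L = 278 + 5·158 + 3·139 = 1485

1485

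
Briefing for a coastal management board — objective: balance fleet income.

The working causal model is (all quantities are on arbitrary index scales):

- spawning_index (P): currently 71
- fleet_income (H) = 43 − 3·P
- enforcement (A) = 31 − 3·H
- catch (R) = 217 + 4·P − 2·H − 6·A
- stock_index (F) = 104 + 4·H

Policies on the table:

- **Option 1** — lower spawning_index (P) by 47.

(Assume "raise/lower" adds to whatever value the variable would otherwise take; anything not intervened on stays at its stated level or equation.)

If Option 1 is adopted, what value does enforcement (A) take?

118

Option 1 (P − 47):
  P = 71 − 47 = 24
  H = 43 − 3·24 = -29
  A = 31 − 3·(-29) = 118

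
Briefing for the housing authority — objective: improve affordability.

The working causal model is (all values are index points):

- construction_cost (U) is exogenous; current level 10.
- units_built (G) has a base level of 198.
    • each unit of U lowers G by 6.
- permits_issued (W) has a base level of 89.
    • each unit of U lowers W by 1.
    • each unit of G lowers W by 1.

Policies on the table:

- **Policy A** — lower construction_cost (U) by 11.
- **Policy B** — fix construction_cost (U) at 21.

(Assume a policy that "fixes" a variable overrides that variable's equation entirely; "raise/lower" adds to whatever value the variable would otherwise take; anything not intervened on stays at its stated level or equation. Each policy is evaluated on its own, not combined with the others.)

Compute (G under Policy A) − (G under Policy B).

132

Policy A (U − 11):
  U = 10 − 11 = -1
  G = 198 − 6·(-1) = 204
Policy B (U := 21):
  U = 21
  G = 198 − 6·21 = 72
G: 204 − 72 = 132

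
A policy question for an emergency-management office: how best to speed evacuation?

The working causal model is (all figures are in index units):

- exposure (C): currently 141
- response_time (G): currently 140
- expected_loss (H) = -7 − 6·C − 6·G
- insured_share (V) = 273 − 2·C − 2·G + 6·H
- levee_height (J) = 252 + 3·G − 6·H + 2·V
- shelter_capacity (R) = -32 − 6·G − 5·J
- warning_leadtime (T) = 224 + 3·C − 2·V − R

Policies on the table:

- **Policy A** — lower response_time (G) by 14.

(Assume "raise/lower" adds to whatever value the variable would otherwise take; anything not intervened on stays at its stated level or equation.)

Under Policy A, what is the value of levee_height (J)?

-9546

Policy A (G − 14):
  C = 141
  G = 140 − 14 = 126
  H = -7 − 6·141 − 6·126 = -1609
  V = 273 − 2·141 − 2·126 + 6·(-1609) = -9915
  J = 252 + 3·126 − 6·(-1609) + 2·(-9915) = -9546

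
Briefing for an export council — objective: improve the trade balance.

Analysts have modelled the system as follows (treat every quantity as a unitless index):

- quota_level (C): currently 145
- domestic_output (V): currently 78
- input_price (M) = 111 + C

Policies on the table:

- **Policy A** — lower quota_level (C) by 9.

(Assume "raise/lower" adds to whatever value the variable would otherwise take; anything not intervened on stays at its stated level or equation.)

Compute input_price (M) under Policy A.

Policy A (C − 9):
  C = 145 − 9 = 136
  M = 111 + 136 = 247

247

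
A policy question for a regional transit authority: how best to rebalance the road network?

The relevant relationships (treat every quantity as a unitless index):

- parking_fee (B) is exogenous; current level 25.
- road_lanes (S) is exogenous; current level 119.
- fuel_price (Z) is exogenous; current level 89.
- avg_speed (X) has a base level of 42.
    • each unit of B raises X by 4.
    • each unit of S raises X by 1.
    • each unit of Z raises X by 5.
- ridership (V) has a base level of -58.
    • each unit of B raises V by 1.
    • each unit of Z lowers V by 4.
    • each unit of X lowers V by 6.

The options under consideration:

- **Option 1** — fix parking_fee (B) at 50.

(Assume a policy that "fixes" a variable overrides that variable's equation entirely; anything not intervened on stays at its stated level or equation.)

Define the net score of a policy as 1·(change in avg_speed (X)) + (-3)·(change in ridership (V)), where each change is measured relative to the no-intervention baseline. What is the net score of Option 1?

1825

Baseline:
  B = 25
  S = 119
  Z = 89
  X = 42 + 4·25 + 119 + 5·89 = 706
  V = -58 + 25 − 4·89 − 6·706 = -4625
Option 1 (B := 50):
  B = 50
  S = 119
  Z = 89
  X = 42 + 4·50 + 119 + 5·89 = 806
  V = -58 + 50 − 4·89 − 6·806 = -5200
ΔX = 806 − 706 = 100; ΔV = -5200 − (-4625) = -575
Score = 1·100 + (-3)·(-575) = 1825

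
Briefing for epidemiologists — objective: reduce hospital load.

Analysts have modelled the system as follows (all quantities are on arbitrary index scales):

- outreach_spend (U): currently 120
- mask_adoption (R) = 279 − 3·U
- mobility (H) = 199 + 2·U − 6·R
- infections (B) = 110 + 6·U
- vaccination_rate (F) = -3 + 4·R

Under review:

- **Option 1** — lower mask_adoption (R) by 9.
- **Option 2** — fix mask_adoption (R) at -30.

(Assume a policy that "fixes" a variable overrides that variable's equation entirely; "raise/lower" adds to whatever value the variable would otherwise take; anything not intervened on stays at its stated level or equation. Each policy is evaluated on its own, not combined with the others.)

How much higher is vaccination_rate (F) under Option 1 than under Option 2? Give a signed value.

-240

Option 1 (R − 9):
  U = 120
  R = 279 − 3·120 (−9 from intervention) = -90
  F = -3 + 4·(-90) = -363
Option 2 (R := -30):
  U = 120
  R = -30
  F = -3 + 4·(-30) = -123
F: -363 − (-123) = -240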